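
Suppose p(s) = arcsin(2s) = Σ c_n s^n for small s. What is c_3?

4/3

Use the known series and substitute for the argument.
p(0) = 0
p′(0) = 2
p′′(0) = 0
p′′′(0) = 8
Dividing each by k! gives the coefficients c_0, ..., c_3.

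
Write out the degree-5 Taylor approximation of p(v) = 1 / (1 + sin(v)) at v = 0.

Expand as Σ (-1)^k u^k with u equal to the inner function's series.
[v^0] = 1;  [v^1] = -1;  [v^2] = 1;  [v^3] = -5/6;  [v^4] = 2/3;  [v^5] = -61/120.

-61*v^5/120 + 2*v^4/3 - 5*v^3/6 + v^2 - v + 1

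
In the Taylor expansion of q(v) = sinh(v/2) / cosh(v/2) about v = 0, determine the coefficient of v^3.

-1/24

Divide the numerator series by the denominator series (power-series long division).
q(0) = 0
q′(0) = 1/2
q′′(0) = 0
q′′′(0) = -1/4
So c_3 = q′′′(0)/3! = -1/24.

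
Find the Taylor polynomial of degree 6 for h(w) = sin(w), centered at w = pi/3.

-sqrt(3)*(w - pi/3)^6/1440 + (w - pi/3)^5/240 + sqrt(3)*(w - pi/3)^4/48 - (w - pi/3)^3/12 - sqrt(3)*(w - pi/3)^2/4 + (w - pi/3)/2 + sqrt(3)/2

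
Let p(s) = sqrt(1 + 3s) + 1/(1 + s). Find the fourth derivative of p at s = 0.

-831/16

Add the two expansions coefficient-wise.
From the series, [s^4] p = -277/128; multiply by 4! = 24 to get -831/16.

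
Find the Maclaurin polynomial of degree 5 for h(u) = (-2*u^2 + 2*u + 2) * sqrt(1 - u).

Multiply each power in the prefactor through the base expansion.
h(0) = 2
h′(0) = 1
h′′(0) = -13/2
h′′′(0) = 15/4
h^(4)(0) = 9/8
h^(5)(0) = -15/16
Then c_k = h^(k)(0)/k! gives each Taylor coefficient.

-u^5/128 + 3*u^4/64 + 5*u^3/8 - 13*u^2/4 + u + 2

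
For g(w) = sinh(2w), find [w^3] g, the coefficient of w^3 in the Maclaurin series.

4/3

Differentiate repeatedly and evaluate at the center.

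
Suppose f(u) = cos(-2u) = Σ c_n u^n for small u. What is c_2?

f(0) = 1
f′(0) = 0
f′′(0) = -4
So c_2 = f′′(0)/2! = -2.

-2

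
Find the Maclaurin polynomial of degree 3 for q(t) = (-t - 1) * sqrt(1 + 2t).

Multiply each power in the prefactor through the base expansion.

-t^2/2 - 2*t - 1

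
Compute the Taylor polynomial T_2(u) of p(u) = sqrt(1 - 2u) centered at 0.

-u^2/2 - u + 1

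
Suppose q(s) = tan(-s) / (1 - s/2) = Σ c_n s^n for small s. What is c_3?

-7/12

Expand each factor separately, then convolve coefficients.
q(0) = 0
q′(0) = -1
q′′(0) = -1
q′′′(0) = -7/2
The Taylor polynomial is Σ q^(k)(0)/k! · s^k.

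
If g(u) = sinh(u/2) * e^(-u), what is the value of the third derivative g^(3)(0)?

13/8

Multiply the two series term by term and collect like powers.
The coefficient of u^3 in the expansion is 13/48, so g′′′(0) = 3! * (13/48) = 13/8.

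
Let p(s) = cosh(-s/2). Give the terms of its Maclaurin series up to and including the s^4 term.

Apply the Taylor formula c_k = f^(k)(a)/k!.
p(0) = 1
p′(0) = 0
p′′(0) = 1/4
p′′′(0) = 0
p^(4)(0) = 1/16

s^4/384 + s^2/8 + 1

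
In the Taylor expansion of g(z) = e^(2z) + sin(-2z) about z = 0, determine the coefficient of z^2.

2

Add the two expansions coefficient-wise.
g(0) = 1
g′(0) = 0
g′′(0) = 4
Then c_k = g^(k)(0)/k! gives each Taylor coefficient.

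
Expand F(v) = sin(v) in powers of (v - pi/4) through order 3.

-sqrt(2)*(v - pi/4)^3/12 - sqrt(2)*(v - pi/4)^2/4 + sqrt(2)*(v - pi/4)/2 + sqrt(2)/2

F(pi/4) = sqrt(2)/2
F′(pi/4) = sqrt(2)/2
F′′(pi/4) = -sqrt(2)/2
F′′′(pi/4) = -sqrt(2)/2
Then c_k = F^(k)(pi/4)/k! gives each Taylor coefficient.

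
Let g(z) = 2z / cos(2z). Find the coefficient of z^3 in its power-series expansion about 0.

4

Invert the denominator's series and multiply.
g(0) = 0
g′(0) = 2
g′′(0) = 0
g′′′(0) = 24
The Taylor polynomial is Σ g^(k)(0)/k! · z^k.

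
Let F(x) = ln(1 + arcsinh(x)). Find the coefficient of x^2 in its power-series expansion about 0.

-1/2

Let u equal the inner series; expand the outer function in u and truncate.
F(0) = 0
F′(0) = 1
F′′(0) = -1
So c_2 = F′′(0)/2! = -1/2.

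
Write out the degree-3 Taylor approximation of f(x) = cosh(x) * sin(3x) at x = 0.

Take the Cauchy product of the two expansions.
[x^0] = 0;  [x^1] = 3;  [x^2] = 0;  [x^3] = -3.

-3*x^3 + 3*x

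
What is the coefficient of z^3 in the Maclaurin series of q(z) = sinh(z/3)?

1/162

Differentiate repeatedly and evaluate at the center.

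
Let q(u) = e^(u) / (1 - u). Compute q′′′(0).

Multiply the numerator's expansion by the denominator's geometric series.
The coefficient of u^3 in the expansion is 8/3, so q′′′(0) = 3! * (8/3) = 16.

16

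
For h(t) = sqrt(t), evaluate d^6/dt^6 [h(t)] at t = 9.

From the series, [(t - 9)^6] h = -7/60466176; multiply by 6! = 720 to get -35/419904.

-35/419904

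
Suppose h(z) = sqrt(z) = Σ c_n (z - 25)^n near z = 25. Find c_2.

-1/1000

Compute the successive derivatives at the expansion point and divide by k!.
h(25) = 5
h′(25) = 1/10
h′′(25) = -1/500
So c_2 = h′′(25)/2! = -1/1000.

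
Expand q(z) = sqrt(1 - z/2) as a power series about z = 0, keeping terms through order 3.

-z^3/128 - z^2/32 - z/4 + 1

[z^0] = 1;  [z^1] = -1/4;  [z^2] = -1/32;  [z^3] = -1/128.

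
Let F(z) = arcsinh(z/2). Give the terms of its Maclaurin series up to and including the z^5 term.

3*z^5/1280 - z^3/48 + z/2

Compute the successive derivatives at the expansion point and divide by k!.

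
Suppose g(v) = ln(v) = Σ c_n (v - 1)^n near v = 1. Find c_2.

g(1) = 0
g′(1) = 1
g′′(1) = -1

-1/2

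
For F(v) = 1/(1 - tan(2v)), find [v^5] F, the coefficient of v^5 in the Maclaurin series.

Let u equal the inner series; expand the outer function in u and truncate.
F(0) = 1
F′(0) = 2
F′′(0) = 8
F′′′(0) = 64
F^(4)(0) = 640
F^(5)(0) = 8192

1024/15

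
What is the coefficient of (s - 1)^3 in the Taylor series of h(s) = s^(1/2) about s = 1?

1/16

Apply the Taylor formula c_k = f^(k)(a)/k!.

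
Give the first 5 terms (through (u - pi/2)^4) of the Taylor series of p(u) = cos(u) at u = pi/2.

p(pi/2) = 0
p′(pi/2) = -1
p′′(pi/2) = 0
p′′′(pi/2) = 1
p^(4)(pi/2) = 0
Then c_k = p^(k)(pi/2)/k! gives each Taylor coefficient.

(u - pi/2)^3/6 - (u - pi/2)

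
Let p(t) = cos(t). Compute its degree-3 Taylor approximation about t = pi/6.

(t - pi/6)^3/12 - sqrt(3)*(t - pi/6)^2/4 - (t - pi/6)/2 + sqrt(3)/2

Apply the Taylor formula c_k = f^(k)(a)/k!.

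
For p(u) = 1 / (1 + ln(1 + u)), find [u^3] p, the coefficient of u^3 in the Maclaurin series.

Write 1/(1+u) = 1 - u + u^2 - u^3 + ... and substitute the series for u.
[u^0] = 1;  [u^1] = -1;  [u^2] = 3/2;  [u^3] = -7/3.

-7/3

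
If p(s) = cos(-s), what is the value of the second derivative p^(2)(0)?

-1

Apply the Taylor formula c_k = f^(k)(a)/k!.
From the series, [s^2] p = -1/2; multiply by 2! = 2 to get -1.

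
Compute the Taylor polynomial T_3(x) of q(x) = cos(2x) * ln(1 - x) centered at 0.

5*x^3/3 - x^2/2 - x

Multiply the two series term by term and collect like powers.
q(0) = 0
q′(0) = -1
q′′(0) = -1
q′′′(0) = 10
Then c_k = q^(k)(0)/k! gives each Taylor coefficient.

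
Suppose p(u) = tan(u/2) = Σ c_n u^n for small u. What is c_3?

c_3 = p′′′(0)/3! = 1/24.

1/24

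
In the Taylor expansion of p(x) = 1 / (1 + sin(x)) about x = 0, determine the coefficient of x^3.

-5/6

Write 1/(1+u) = 1 - u + u^2 - u^3 + ... and substitute the series for u.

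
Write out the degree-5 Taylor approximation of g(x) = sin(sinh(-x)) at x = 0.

Plug the Maclaurin series of the inner function into that of the outer and collect terms.

x^5/15 - x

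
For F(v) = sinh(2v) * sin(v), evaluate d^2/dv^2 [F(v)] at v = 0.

4

Multiply the two series term by term and collect like powers.
From the series, [v^2] F = 2; multiply by 2! = 2 to get 4.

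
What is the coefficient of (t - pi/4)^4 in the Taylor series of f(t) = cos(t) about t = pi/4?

Compute the successive derivatives at the expansion point and divide by k!.
f(pi/4) = sqrt(2)/2
f′(pi/4) = -sqrt(2)/2
f′′(pi/4) = -sqrt(2)/2
f′′′(pi/4) = sqrt(2)/2
f^(4)(pi/4) = sqrt(2)/2
So c_4 = f^(4)(pi/4)/4! = sqrt(2)/48.

sqrt(2)/48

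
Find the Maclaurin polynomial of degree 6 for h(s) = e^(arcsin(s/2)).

Substitute the inner expansion into the outer series and collect powers.
h(0) = 1
h′(0) = 1/2
h′′(0) = 1/4
h′′′(0) = 1/4
h^(4)(0) = 5/16
h^(5)(0) = 5/8
h^(6)(0) = 85/64

17*s^6/9216 + s^5/192 + 5*s^4/384 + s^3/24 + s^2/8 + s/2 + 1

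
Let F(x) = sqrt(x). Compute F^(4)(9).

From the series, [(x - 9)^4] F = -5/279936; multiply by 4! = 24 to get -5/11664.

-5/11664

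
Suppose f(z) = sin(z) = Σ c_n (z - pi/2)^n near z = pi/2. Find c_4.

1/24

Differentiate repeatedly and evaluate at the center.
f(pi/2) = 1
f′(pi/2) = 0
f′′(pi/2) = -1
f′′′(pi/2) = 0
f^(4)(pi/2) = 1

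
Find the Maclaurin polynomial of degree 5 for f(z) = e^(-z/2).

-z^5/3840 + z^4/384 - z^3/48 + z^2/8 - z/2 + 1

Compute the successive derivatives at the expansion point and divide by k!.
[z^0] = 1;  [z^1] = -1/2;  [z^2] = 1/8;  [z^3] = -1/48;  [z^4] = 1/384;  [z^5] = -1/3840.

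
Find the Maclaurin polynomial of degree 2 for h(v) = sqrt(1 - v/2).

h(0) = 1
h′(0) = -1/4
h′′(0) = -1/16
The Taylor polynomial is Σ h^(k)(0)/k! · v^k.

-v^2/32 - v/4 + 1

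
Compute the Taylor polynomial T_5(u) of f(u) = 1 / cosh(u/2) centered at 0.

5*u^4/384 - u^2/8 + 1

Invert the denominator's series and multiply.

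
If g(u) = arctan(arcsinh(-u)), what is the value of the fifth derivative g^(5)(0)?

-53

Plug the Maclaurin series of the inner function into that of the outer and collect terms.
The coefficient of u^5 in the expansion is -53/120, so g^(5)(0) = 5! * (-53/120) = -53.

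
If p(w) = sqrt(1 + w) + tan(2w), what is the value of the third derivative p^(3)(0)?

Combine the two series term by term.
The coefficient of w^3 in the expansion is 131/48, so p′′′(0) = 3! * (131/48) = 131/8.

131/8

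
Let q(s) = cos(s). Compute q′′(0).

From the series, [s^2] q = -1/2; multiply by 2! = 2 to get -1.

-1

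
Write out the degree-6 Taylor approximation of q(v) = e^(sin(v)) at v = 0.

-v^6/240 - v^5/15 - v^4/8 + v^2/2 + v + 1

Let u equal the inner series; expand the outer function in u and truncate.
[v^0] = 1;  [v^1] = 1;  [v^2] = 1/2;  [v^3] = 0;  [v^4] = -1/8;  [v^5] = -1/15;  [v^6] = -1/240.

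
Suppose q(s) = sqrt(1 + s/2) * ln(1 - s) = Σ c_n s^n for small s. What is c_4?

Multiply the two series term by term and collect like powers.
q(0) = 0
q′(0) = -1
q′′(0) = -3/2
q′′′(0) = -41/16
q^(4)(0) = -125/16
Dividing each by k! gives the coefficients c_0, ..., c_4.

-125/384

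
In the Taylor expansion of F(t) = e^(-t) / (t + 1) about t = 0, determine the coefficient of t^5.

-163/60

Use 1/(1 - r) = Σ r^k on the denominator, then take the Cauchy product.
F(0) = 1
F′(0) = -2
F′′(0) = 5
F′′′(0) = -16
F^(4)(0) = 65
F^(5)(0) = -326
So c_5 = F^(5)(0)/5! = -163/60.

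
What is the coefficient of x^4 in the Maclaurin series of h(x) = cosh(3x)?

27/8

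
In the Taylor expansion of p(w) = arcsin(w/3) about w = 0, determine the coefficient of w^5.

1/3240

Apply the Taylor formula c_k = f^(k)(a)/k!.
p(0) = 0
p′(0) = 1/3
p′′(0) = 0
p′′′(0) = 1/27
p^(4)(0) = 0
p^(5)(0) = 1/27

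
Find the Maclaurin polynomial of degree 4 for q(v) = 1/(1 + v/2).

v^4/16 - v^3/8 + v^2/4 - v/2 + 1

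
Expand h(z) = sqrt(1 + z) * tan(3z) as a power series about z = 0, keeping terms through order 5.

Multiply the two series term by term and collect like powers.
h(0) = 0
h′(0) = 3
h′′(0) = 3
h′′′(0) = 207/4
h^(4)(0) = 225/2
h^(5)(0) = 59823/16

19941*z^5/640 + 75*z^4/16 + 69*z^3/8 + 3*z^2/2 + 3*z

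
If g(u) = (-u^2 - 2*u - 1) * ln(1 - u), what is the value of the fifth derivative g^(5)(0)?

124

Distribute the polynomial across the series and collect like powers.
From the series, [u^5] g = 31/30; multiply by 5! = 120 to get 124.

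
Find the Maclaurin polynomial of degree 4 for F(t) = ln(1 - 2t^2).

F(0) = 0
F′(0) = 0
F′′(0) = -4
F′′′(0) = 0
F^(4)(0) = -48

-2*t^4 - 2*t^2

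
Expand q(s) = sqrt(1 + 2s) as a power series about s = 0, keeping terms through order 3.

s^3/2 - s^2/2 + s + 1

Use the known series and substitute for the argument.
q(0) = 1
q′(0) = 1
q′′(0) = -1
q′′′(0) = 3
The Taylor polynomial is Σ q^(k)(0)/k! · s^k.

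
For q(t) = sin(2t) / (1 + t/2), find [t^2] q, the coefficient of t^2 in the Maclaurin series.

Write out both Maclaurin series and multiply, keeping only the needed powers.
[t^0] = 0;  [t^1] = 2;  [t^2] = -1.

-1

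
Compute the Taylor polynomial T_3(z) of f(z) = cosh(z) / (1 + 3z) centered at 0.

Write out both Maclaurin series and multiply, keeping only the needed powers.
f(0) = 1
f′(0) = -3
f′′(0) = 19
f′′′(0) = -171

-57*z^3/2 + 19*z^2/2 - 3*z + 1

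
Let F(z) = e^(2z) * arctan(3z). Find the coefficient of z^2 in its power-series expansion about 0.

Multiply the two series term by term and collect like powers.
F(0) = 0
F′(0) = 3
F′′(0) = 12

6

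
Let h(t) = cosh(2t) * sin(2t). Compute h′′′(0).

16

Take the Cauchy product of the two expansions.
The coefficient of t^3 in the expansion is 8/3, so h′′′(0) = 3! * (8/3) = 16.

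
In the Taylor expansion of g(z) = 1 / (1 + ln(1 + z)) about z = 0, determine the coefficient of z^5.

-347/60

Use the geometric series for the reciprocal, then substitute.
[z^0] = 1;  [z^1] = -1;  [z^2] = 3/2;  [z^3] = -7/3;  [z^4] = 11/3;  [z^5] = -347/60.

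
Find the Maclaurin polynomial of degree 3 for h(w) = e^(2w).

[w^0] = 1;  [w^1] = 2;  [w^2] = 2;  [w^3] = 4/3.

4*w^3/3 + 2*w^2 + 2*w + 1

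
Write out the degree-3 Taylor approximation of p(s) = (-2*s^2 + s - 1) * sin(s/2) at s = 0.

Distribute the polynomial across the series and collect like powers.

-47*s^3/48 + s^2/2 - s/2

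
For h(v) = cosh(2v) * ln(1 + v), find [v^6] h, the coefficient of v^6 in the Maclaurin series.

Expand each factor separately, then convolve coefficients.
h(0) = 0
h′(0) = 1
h′′(0) = -1
h′′′(0) = 14
h^(4)(0) = -30
h^(5)(0) = 184
h^(6)(0) = -720
So c_6 = h^(6)(0)/6! = -1.

-1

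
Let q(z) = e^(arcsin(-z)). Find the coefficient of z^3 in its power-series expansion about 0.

-1/3

Let u equal the inner series; expand the outer function in u and truncate.
q(0) = 1
q′(0) = -1
q′′(0) = 1
q′′′(0) = -2
Dividing each by k! gives the coefficients c_0, ..., c_3.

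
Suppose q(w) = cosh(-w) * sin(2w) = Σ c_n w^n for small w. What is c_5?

-19/60

Take the Cauchy product of the two expansions.
[w^0] = 0;  [w^1] = 2;  [w^2] = 0;  [w^3] = -1/3;  [w^4] = 0;  [w^5] = -19/60.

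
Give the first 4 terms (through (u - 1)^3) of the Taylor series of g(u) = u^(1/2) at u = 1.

(u - 1)^3/16 - (u - 1)^2/8 + (u - 1)/2 + 1

g(1) = 1
g′(1) = 1/2
g′′(1) = -1/4
g′′′(1) = 3/8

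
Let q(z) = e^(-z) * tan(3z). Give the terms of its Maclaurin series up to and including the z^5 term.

1481*z^5/40 - 19*z^4/2 + 21*z^3/2 - 3*z^2 + 3*z

Expand each factor separately, then convolve coefficients.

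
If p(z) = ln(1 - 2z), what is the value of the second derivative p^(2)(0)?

-4

Use the known series and substitute for the argument.
From the series, [z^2] p = -2; multiply by 2! = 2 to get -4.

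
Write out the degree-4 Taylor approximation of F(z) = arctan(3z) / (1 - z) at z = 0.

-6*z^4 - 6*z^3 + 3*z^2 + 3*z

Take the Cauchy product of the two expansions.
F(0) = 0
F′(0) = 3
F′′(0) = 6
F′′′(0) = -36
F^(4)(0) = -144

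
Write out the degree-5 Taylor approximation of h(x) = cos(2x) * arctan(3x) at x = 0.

Expand each factor separately, then convolve coefficients.
[x^0] = 0;  [x^1] = 3;  [x^2] = 0;  [x^3] = -15;  [x^4] = 0;  [x^5] = 343/5.

343*x^5/5 - 15*x^3 + 3*x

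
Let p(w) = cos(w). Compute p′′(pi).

1

Use the known series and substitute for the argument.
The coefficient of (w - pi)^2 in the expansion is 1/2, so p′′(pi) = 2! * (1/2) = 1.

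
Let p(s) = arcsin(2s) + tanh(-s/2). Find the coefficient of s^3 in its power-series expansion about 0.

11/8

Expand each term separately and add.
p(0) = 0
p′(0) = 3/2
p′′(0) = 0
p′′′(0) = 33/4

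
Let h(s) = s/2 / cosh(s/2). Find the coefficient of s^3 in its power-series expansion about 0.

-1/16

Invert the denominator's series and multiply.
So c_3 = h′′′(0)/3! = -1/16.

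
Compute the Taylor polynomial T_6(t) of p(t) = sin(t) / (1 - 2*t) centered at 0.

1841*t^6/60 + 1841*t^5/120 + 23*t^4/3 + 23*t^3/6 + 2*t^2 + t

Use 1/(1 - r) = Σ r^k on the denominator, then take the Cauchy product.
[t^0] = 0;  [t^1] = 1;  [t^2] = 2;  [t^3] = 23/6;  [t^4] = 23/3;  [t^5] = 1841/120;  [t^6] = 1841/60.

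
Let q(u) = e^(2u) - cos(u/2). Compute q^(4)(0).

Expand each term separately and add.
The coefficient of u^4 in the expansion is 85/128, so q^(4)(0) = 4! * (85/128) = 255/16.

255/16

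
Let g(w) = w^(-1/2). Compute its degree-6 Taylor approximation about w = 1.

[(w - 1)^0] = 1;  [(w - 1)^1] = -1/2;  [(w - 1)^2] = 3/8;  [(w - 1)^3] = -5/16;  [(w - 1)^4] = 35/128;  [(w - 1)^5] = -63/256;  [(w - 1)^6] = 231/1024.

231*(w - 1)^6/1024 - 63*(w - 1)^5/256 + 35*(w - 1)^4/128 - 5*(w - 1)^3/16 + 3*(w - 1)^2/8 - (w - 1)/2 + 1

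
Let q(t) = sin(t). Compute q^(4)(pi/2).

1

Differentiate repeatedly and evaluate at the center.
The coefficient of (t - pi/2)^4 in the expansion is 1/24, so q^(4)(pi/2) = 4! * (1/24) = 1.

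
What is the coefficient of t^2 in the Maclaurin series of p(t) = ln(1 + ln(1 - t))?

-1

Substitute the inner expansion into the outer series and collect powers.
p(0) = 0
p′(0) = -1
p′′(0) = -2
Dividing each by k! gives the coefficients c_0, ..., c_2.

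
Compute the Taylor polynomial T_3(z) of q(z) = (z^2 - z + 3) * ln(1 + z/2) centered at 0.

3*z^3/4 - 7*z^2/8 + 3*z/2

Distribute the polynomial across the series and collect like powers.
[z^0] = 0;  [z^1] = 3/2;  [z^2] = -7/8;  [z^3] = 3/4.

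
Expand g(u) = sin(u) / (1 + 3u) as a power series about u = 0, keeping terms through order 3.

Take the Cauchy product of the two expansions.
[u^0] = 0;  [u^1] = 1;  [u^2] = -3;  [u^3] = 53/6.

53*u^3/6 - 3*u^2 + u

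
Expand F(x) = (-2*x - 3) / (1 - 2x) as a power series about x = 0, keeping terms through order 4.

Multiply each power in the prefactor through the base expansion.
[x^0] = -3;  [x^1] = -8;  [x^2] = -16;  [x^3] = -32;  [x^4] = -64.

-64*x^4 - 32*x^3 - 16*x^2 - 8*x - 3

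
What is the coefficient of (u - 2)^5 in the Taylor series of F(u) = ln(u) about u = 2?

Compute the successive derivatives at the expansion point and divide by k!.
F(2) = ln(2)
F′(2) = 1/2
F′′(2) = -1/4
F′′′(2) = 1/4
F^(4)(2) = -3/8
F^(5)(2) = 3/4

1/160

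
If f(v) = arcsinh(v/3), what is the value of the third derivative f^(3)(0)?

-1/27

The coefficient of v^3 in the expansion is -1/162, so f′′′(0) = 3! * (-1/162) = -1/27.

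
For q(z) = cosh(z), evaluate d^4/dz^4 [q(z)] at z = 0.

1

The coefficient of z^4 in the expansion is 1/24, so q^(4)(0) = 4! * (1/24) = 1.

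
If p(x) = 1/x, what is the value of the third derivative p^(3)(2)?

-3/8

The coefficient of (x - 2)^3 in the expansion is -1/16, so p′′′(2) = 3! * (-1/16) = -3/8.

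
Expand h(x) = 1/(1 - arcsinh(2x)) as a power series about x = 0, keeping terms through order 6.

Substitute the inner expansion into the outer series and collect powers.
[x^0] = 1;  [x^1] = 2;  [x^2] = 4;  [x^3] = 20/3;  [x^4] = 32/3;  [x^5] = 92/5;  [x^6] = 1472/45.

1472*x^6/45 + 92*x^5/5 + 32*x^4/3 + 20*x^3/3 + 4*x^2 + 2*x + 1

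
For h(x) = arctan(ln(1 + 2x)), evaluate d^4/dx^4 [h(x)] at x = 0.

Plug the Maclaurin series of the inner function into that of the outer and collect terms.
The coefficient of x^4 in the expansion is 4, so h^(4)(0) = 4! * (4) = 96.

96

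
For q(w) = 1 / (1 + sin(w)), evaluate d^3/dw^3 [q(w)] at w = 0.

-5

Write 1/(1+u) = 1 - u + u^2 - u^3 + ... and substitute the series for u.
The coefficient of w^3 in the expansion is -5/6, so q′′′(0) = 3! * (-5/6) = -5.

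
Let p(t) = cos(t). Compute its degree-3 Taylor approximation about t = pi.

(t - pi)^2/2 - 1

p(pi) = -1
p′(pi) = 0
p′′(pi) = 1
p′′′(pi) = 0
The Taylor polynomial is Σ p^(k)(pi)/k! · (t - pi)^k.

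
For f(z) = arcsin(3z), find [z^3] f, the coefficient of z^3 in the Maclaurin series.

9/2

f(0) = 0
f′(0) = 3
f′′(0) = 0
f′′′(0) = 27
So c_3 = f′′′(0)/3! = 9/2.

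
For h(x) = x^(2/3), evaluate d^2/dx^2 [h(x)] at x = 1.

The coefficient of (x - 1)^2 in the expansion is -1/9, so h′′(1) = 2! * (-1/9) = -2/9.

-2/9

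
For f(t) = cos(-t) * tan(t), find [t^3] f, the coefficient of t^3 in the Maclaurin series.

-1/6

Write out both Maclaurin series and multiply, keeping only the needed powers.
So c_3 = f′′′(0)/3! = -1/6.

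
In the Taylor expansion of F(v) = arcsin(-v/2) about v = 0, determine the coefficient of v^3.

-1/48

F(0) = 0
F′(0) = -1/2
F′′(0) = 0
F′′′(0) = -1/8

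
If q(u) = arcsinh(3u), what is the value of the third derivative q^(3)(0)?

-27

Compute the successive derivatives at the expansion point and divide by k!.
The coefficient of u^3 in the expansion is -9/2, so q′′′(0) = 3! * (-9/2) = -27.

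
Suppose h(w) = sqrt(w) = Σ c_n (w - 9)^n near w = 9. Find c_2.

h(9) = 3
h′(9) = 1/6
h′′(9) = -1/108

-1/216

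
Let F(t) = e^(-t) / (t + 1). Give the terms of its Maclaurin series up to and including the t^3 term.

Use 1/(1 - r) = Σ r^k on the denominator, then take the Cauchy product.
F(0) = 1
F′(0) = -2
F′′(0) = 5
F′′′(0) = -16
The Taylor polynomial is Σ F^(k)(0)/k! · t^k.

-8*t^3/3 + 5*t^2/2 - 2*t + 1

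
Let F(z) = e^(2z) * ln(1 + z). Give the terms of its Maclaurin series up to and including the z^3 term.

Expand each factor separately, then convolve coefficients.
F(0) = 0
F′(0) = 1
F′′(0) = 3
F′′′(0) = 8

4*z^3/3 + 3*z^2/2 + z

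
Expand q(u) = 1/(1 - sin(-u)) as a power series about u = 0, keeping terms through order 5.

Plug the Maclaurin series of the inner function into that of the outer and collect terms.
q(0) = 1
q′(0) = -1
q′′(0) = 2
q′′′(0) = -5
q^(4)(0) = 16
q^(5)(0) = -61
The Taylor polynomial is Σ q^(k)(0)/k! · u^k.

-61*u^5/120 + 2*u^4/3 - 5*u^3/6 + u^2 - u + 1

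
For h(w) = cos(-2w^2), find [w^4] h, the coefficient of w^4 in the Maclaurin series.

-2

Differentiate repeatedly and evaluate at the center.
h(0) = 1
h′(0) = 0
h′′(0) = 0
h′′′(0) = 0
h^(4)(0) = -48
So c_4 = h^(4)(0)/4! = -2.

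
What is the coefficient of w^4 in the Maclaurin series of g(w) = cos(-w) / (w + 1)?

13/24

Use 1/(1 - r) = Σ r^k on the denominator, then take the Cauchy product.
[w^0] = 1;  [w^1] = -1;  [w^2] = 1/2;  [w^3] = -1/2;  [w^4] = 13/24.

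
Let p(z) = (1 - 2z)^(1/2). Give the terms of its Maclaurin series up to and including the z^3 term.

[z^0] = 1;  [z^1] = -1;  [z^2] = -1/2;  [z^3] = -1/2.

-z^3/2 - z^2/2 - z + 1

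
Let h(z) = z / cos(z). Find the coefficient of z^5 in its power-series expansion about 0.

Divide the numerator series by the denominator series (power-series long division).
h(0) = 0
h′(0) = 1
h′′(0) = 0
h′′′(0) = 3
h^(4)(0) = 0
h^(5)(0) = 25
So c_5 = h^(5)(0)/5! = 5/24.

5/24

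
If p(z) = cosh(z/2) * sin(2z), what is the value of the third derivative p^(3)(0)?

-13/2

Expand each factor separately, then convolve coefficients.
The coefficient of z^3 in the expansion is -13/12, so p′′′(0) = 3! * (-13/12) = -13/2.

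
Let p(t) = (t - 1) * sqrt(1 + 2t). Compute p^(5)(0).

Distribute the polynomial across the series and collect like powers.
The coefficient of t^5 in the expansion is -3/2, so p^(5)(0) = 5! * (-3/2) = -180.

-180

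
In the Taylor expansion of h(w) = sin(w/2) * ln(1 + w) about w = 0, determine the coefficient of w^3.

-1/4

Multiply the two series term by term and collect like powers.
h(0) = 0
h′(0) = 0
h′′(0) = 1
h′′′(0) = -3/2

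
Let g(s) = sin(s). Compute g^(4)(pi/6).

Use the known series and substitute for the argument.
The coefficient of (s - pi/6)^4 in the expansion is 1/48, so g^(4)(pi/6) = 4! * (1/48) = 1/2.

1/2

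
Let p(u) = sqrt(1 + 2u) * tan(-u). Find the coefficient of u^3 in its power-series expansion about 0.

1/6

Take the Cauchy product of the two expansions.
[u^0] = 0;  [u^1] = -1;  [u^2] = -1;  [u^3] = 1/6.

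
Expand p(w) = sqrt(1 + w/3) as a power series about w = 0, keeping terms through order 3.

[w^0] = 1;  [w^1] = 1/6;  [w^2] = -1/72;  [w^3] = 1/432.

w^3/432 - w^2/72 + w/6 + 1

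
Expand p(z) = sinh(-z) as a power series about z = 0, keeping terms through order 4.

-z^3/6 - z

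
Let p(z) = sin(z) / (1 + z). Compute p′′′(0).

5

Write out both Maclaurin series and multiply, keeping only the needed powers.
The coefficient of z^3 in the expansion is 5/6, so p′′′(0) = 3! * (5/6) = 5.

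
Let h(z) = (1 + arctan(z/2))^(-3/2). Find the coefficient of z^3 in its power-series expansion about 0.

Plug the Maclaurin series of the inner function into that of the outer and collect terms.
[z^0] = 1;  [z^1] = -3/4;  [z^2] = 15/32;  [z^3] = -27/128.
So c_3 = h′′′(0)/3! = -27/128.

-27/128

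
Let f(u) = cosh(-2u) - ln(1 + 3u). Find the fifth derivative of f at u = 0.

-5832

Expand each term separately and add.
The coefficient of u^5 in the expansion is -243/5, so f^(5)(0) = 5! * (-243/5) = -5832.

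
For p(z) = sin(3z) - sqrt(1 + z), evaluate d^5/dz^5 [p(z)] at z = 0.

7671/32

Combine the two series term by term.
From the series, [z^5] p = 2557/1280; multiply by 5! = 120 to get 7671/32.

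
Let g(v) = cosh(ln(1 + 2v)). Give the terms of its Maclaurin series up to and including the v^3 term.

Plug the Maclaurin series of the inner function into that of the outer and collect terms.
g(0) = 1
g′(0) = 0
g′′(0) = 4
g′′′(0) = -24
The Taylor polynomial is Σ g^(k)(0)/k! · v^k.

-4*v^3 + 2*v^2 + 1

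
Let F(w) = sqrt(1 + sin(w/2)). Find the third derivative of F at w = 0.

Plug the Maclaurin series of the inner function into that of the outer and collect terms.
The coefficient of w^3 in the expansion is -1/384, so F′′′(0) = 3! * (-1/384) = -1/64.

-1/64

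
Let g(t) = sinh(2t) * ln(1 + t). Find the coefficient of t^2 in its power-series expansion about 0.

Take the Cauchy product of the two expansions.
g(0) = 0
g′(0) = 0
g′′(0) = 4

2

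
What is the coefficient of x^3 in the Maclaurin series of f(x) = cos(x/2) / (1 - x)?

7/8

Expand each factor separately, then convolve coefficients.
f(0) = 1
f′(0) = 1
f′′(0) = 7/4
f′′′(0) = 21/4
So c_3 = f′′′(0)/3! = 7/8.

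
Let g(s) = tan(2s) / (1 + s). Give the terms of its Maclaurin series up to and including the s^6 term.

-134*s^6/15 + 134*s^5/15 - 14*s^4/3 + 14*s^3/3 - 2*s^2 + 2*s

Take the Cauchy product of the two expansions.
g(0) = 0
g′(0) = 2
g′′(0) = -4
g′′′(0) = 28
g^(4)(0) = -112
g^(5)(0) = 1072
g^(6)(0) = -6432
The Taylor polynomial is Σ g^(k)(0)/k! · s^k.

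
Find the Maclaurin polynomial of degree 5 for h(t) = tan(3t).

Differentiate repeatedly and evaluate at the center.
h(0) = 0
h′(0) = 3
h′′(0) = 0
h′′′(0) = 54
h^(4)(0) = 0
h^(5)(0) = 3888
Dividing each by k! gives the coefficients c_0, ..., c_5.

162*t^5/5 + 9*t^3 + 3*t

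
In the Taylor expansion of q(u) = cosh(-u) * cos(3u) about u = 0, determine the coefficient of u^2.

-4

Multiply the two series term by term and collect like powers.
[u^0] = 1;  [u^1] = 0;  [u^2] = -4.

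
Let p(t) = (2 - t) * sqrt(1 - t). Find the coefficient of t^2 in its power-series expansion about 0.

Shift and add copies of the series according to the polynomial's terms.
So c_2 = p′′(0)/2! = 1/4.

1/4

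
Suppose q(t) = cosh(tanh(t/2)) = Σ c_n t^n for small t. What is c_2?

Substitute the inner expansion into the outer series and collect powers.
q(0) = 1
q′(0) = 0
q′′(0) = 1/4
So c_2 = q′′(0)/2! = 1/8.

1/8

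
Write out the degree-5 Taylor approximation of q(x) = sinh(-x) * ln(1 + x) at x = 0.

x^5/3 - x^4/2 + x^3/2 - x^2

Expand each factor separately, then convolve coefficients.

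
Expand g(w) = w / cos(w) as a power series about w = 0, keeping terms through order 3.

w^3/2 + w

Invert the denominator's series and multiply.
g(0) = 0
g′(0) = 1
g′′(0) = 0
g′′′(0) = 3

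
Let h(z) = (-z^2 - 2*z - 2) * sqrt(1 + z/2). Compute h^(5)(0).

Multiply each power in the prefactor through the base expansion.
The coefficient of z^5 in the expansion is -19/4096, so h^(5)(0) = 5! * (-19/4096) = -285/512.

-285/512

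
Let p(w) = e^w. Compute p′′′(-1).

e^(-1)

Use the known series and substitute for the argument.
From the series, [(w + 1)^3] p = e^(-1)/6; multiply by 3! = 6 to get e^(-1).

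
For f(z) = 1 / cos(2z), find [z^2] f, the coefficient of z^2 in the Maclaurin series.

Divide the numerator series by the denominator series (power-series long division).

2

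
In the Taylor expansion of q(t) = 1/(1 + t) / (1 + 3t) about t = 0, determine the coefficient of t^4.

Write out both Maclaurin series and multiply, keeping only the needed powers.

121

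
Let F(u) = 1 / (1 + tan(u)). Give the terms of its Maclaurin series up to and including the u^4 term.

Expand as Σ (-1)^k u^k with u equal to the inner function's series.
F(0) = 1
F′(0) = -1
F′′(0) = 2
F′′′(0) = -8
F^(4)(0) = 40

5*u^4/3 - 4*u^3/3 + u^2 - u + 1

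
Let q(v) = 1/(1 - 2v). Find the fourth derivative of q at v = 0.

384

The coefficient of v^4 in the expansion is 16, so q^(4)(0) = 4! * (16) = 384.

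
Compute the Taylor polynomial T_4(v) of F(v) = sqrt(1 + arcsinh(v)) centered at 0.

Let u equal the inner series; expand the outer function in u and truncate.
F(0) = 1
F′(0) = 1/2
F′′(0) = -1/4
F′′′(0) = -1/8
F^(4)(0) = 1/16
Then c_k = F^(k)(0)/k! gives each Taylor coefficient.

v^4/384 - v^3/48 - v^2/8 + v/2 + 1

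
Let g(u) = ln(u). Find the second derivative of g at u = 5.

The coefficient of (u - 5)^2 in the expansion is -1/50, so g′′(5) = 2! * (-1/50) = -1/25.

-1/25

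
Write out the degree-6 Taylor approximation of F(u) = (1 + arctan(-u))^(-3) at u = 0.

166*u^6/15 + 58*u^5/5 + 11*u^4 + 9*u^3 + 6*u^2 + 3*u + 1

Let u equal the inner series; expand the outer function in u and truncate.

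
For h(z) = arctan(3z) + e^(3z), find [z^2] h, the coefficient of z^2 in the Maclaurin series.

9/2

Expand each term separately and add.
h(0) = 1
h′(0) = 6
h′′(0) = 9
So c_2 = h′′(0)/2! = 9/2.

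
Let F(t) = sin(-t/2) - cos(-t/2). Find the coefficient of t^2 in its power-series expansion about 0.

1/8

Combine the two series term by term.
F(0) = -1
F′(0) = -1/2
F′′(0) = 1/4
Then c_k = F^(k)(0)/k! gives each Taylor coefficient.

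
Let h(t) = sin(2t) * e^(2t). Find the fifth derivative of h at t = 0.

-128

Write out both Maclaurin series and multiply, keeping only the needed powers.
From the series, [t^5] h = -16/15; multiply by 5! = 120 to get -128.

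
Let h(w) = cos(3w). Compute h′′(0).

-9

Compute the successive derivatives at the expansion point and divide by k!.
The coefficient of w^2 in the expansion is -9/2, so h′′(0) = 2! * (-9/2) = -9.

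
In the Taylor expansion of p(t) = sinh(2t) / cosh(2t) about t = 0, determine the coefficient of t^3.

-8/3

Divide the numerator series by the denominator series (power-series long division).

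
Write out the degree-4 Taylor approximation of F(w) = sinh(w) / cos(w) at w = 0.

2*w^3/3 + w

Divide the numerator series by the denominator series (power-series long division).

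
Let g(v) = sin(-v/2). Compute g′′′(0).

1/8

Differentiate repeatedly and evaluate at the center.
The coefficient of v^3 in the expansion is 1/48, so g′′′(0) = 3! * (1/48) = 1/8.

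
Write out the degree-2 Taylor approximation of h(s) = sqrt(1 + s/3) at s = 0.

-s^2/72 + s/6 + 1

Apply the Taylor formula c_k = f^(k)(a)/k!.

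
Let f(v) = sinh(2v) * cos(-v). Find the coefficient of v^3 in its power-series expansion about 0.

1/3

Expand each factor separately, then convolve coefficients.
So c_3 = f′′′(0)/3! = 1/3.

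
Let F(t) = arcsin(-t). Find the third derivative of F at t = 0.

-1

The coefficient of t^3 in the expansion is -1/6, so F′′′(0) = 3! * (-1/6) = -1.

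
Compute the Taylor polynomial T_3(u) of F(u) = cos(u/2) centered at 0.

1 - u^2/8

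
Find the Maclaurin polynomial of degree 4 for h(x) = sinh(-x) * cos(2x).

Multiply the two series term by term and collect like powers.
h(0) = 0
h′(0) = -1
h′′(0) = 0
h′′′(0) = 11
h^(4)(0) = 0
Dividing each by k! gives the coefficients c_0, ..., c_4.

11*x^3/6 - x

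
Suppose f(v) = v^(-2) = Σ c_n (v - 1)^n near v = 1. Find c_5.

-6

[(v - 1)^0] = 1;  [(v - 1)^1] = -2;  [(v - 1)^2] = 3;  [(v - 1)^3] = -4;  [(v - 1)^4] = 5;  [(v - 1)^5] = -6.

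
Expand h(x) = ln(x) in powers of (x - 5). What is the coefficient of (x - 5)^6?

-1/93750

Use the known series and substitute for the argument.
So c_6 = h^(6)(5)/6! = -1/93750.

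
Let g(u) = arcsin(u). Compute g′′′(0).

Differentiate repeatedly and evaluate at the center.
The coefficient of u^3 in the expansion is 1/6, so g′′′(0) = 3! * (1/6) = 1.

1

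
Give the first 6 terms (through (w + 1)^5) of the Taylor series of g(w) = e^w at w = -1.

g(-1) = e^(-1)
g′(-1) = e^(-1)
g′′(-1) = e^(-1)
g′′′(-1) = e^(-1)
g^(4)(-1) = e^(-1)
g^(5)(-1) = e^(-1)

(w + 1)^5*e^(-1)/120 + (w + 1)^4*e^(-1)/24 + (w + 1)^3*e^(-1)/6 + (w + 1)^2*e^(-1)/2 + (w + 1)*e^(-1) + e^(-1)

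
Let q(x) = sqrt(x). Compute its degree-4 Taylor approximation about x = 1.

-5*(x - 1)^4/128 + (x - 1)^3/16 - (x - 1)^2/8 + (x - 1)/2 + 1

Use the known series and substitute for the argument.
[(x - 1)^0] = 1;  [(x - 1)^1] = 1/2;  [(x - 1)^2] = -1/8;  [(x - 1)^3] = 1/16;  [(x - 1)^4] = -5/128.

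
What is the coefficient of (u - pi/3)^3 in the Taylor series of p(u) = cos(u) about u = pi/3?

[(u - pi/3)^0] = 1/2;  [(u - pi/3)^1] = -sqrt(3)/2;  [(u - pi/3)^2] = -1/4;  [(u - pi/3)^3] = sqrt(3)/12.

sqrt(3)/12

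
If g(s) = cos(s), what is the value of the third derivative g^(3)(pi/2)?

1

Use the known series and substitute for the argument.
From the series, [(s - pi/2)^3] g = 1/6; multiply by 3! = 6 to get 1.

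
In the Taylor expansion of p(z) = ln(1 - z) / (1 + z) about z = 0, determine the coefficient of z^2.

1/2

Expand each factor separately, then convolve coefficients.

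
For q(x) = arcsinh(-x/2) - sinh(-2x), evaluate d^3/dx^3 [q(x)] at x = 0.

65/8

Add the two expansions coefficient-wise.
From the series, [x^3] q = 65/48; multiply by 3! = 6 to get 65/8.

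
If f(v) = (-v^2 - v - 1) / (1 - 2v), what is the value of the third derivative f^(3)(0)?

-84

Multiply each power in the prefactor through the base expansion.
The coefficient of v^3 in the expansion is -14, so f′′′(0) = 3! * (-14) = -84.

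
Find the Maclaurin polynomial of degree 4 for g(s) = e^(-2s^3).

1 - 2*s^3

g(0) = 1
g′(0) = 0
g′′(0) = 0
g′′′(0) = -12
g^(4)(0) = 0
The Taylor polynomial is Σ g^(k)(0)/k! · s^k.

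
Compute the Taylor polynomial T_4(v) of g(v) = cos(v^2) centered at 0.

1 - v^4/2

Apply the Taylor formula c_k = f^(k)(a)/k!.
g(0) = 1
g′(0) = 0
g′′(0) = 0
g′′′(0) = 0
g^(4)(0) = -12
Dividing each by k! gives the coefficients c_0, ..., c_4.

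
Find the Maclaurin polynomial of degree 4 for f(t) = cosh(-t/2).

t^4/384 + t^2/8 + 1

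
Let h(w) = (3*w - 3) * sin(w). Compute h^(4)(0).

-12

Shift and add copies of the series according to the polynomial's terms.
From the series, [w^4] h = -1/2; multiply by 4! = 24 to get -12.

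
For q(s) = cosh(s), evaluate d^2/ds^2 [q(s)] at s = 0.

The coefficient of s^2 in the expansion is 1/2, so q′′(0) = 2! * (1/2) = 1.

1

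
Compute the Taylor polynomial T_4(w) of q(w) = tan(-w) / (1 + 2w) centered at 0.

26*w^4/3 - 13*w^3/3 + 2*w^2 - w

Expand each factor separately, then convolve coefficients.
q(0) = 0
q′(0) = -1
q′′(0) = 4
q′′′(0) = -26
q^(4)(0) = 208
Dividing each by k! gives the coefficients c_0, ..., c_4.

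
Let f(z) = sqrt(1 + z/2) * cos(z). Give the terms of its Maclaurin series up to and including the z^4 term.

337*z^4/6144 - 15*z^3/128 - 17*z^2/32 + z/4 + 1

Multiply the two series term by term and collect like powers.
[z^0] = 1;  [z^1] = 1/4;  [z^2] = -17/32;  [z^3] = -15/128;  [z^4] = 337/6144.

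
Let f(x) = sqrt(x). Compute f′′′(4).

The coefficient of (x - 4)^3 in the expansion is 1/512, so f′′′(4) = 3! * (1/512) = 3/256.

3/256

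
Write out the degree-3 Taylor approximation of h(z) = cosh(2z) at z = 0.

h(0) = 1
h′(0) = 0
h′′(0) = 4
h′′′(0) = 0

2*z^2 + 1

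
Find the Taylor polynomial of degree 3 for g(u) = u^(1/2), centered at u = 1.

(u - 1)^3/16 - (u - 1)^2/8 + (u - 1)/2 + 1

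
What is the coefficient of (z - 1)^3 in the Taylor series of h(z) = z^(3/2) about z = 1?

-1/16

[(z - 1)^0] = 1;  [(z - 1)^1] = 3/2;  [(z - 1)^2] = 3/8;  [(z - 1)^3] = -1/16.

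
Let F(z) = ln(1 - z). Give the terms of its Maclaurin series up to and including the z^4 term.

F(0) = 0
F′(0) = -1
F′′(0) = -1
F′′′(0) = -2
F^(4)(0) = -6
Then c_k = F^(k)(0)/k! gives each Taylor coefficient.

-z^4/4 - z^3/3 - z^2/2 - z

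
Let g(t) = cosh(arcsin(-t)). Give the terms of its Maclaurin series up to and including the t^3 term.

Compose series: expand the inner function first, then feed it into the outer expansion.
[t^0] = 1;  [t^1] = 0;  [t^2] = 1/2;  [t^3] = 0.

t^2/2 + 1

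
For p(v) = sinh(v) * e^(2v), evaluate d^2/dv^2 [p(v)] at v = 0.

Write out both Maclaurin series and multiply, keeping only the needed powers.
The coefficient of v^2 in the expansion is 2, so p′′(0) = 2! * (2) = 4.

4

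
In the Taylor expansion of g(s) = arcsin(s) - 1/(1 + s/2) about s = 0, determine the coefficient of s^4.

-1/16

Expand each term separately and add.
g(0) = -1
g′(0) = 3/2
g′′(0) = -1/2
g′′′(0) = 7/4
g^(4)(0) = -3/2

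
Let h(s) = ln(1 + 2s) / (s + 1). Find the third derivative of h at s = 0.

40

Use 1/(1 - r) = Σ r^k on the denominator, then take the Cauchy product.
From the series, [s^3] h = 20/3; multiply by 3! = 6 to get 40.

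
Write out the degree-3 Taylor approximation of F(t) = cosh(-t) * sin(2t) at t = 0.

Write out both Maclaurin series and multiply, keeping only the needed powers.
F(0) = 0
F′(0) = 2
F′′(0) = 0
F′′′(0) = -2
Dividing each by k! gives the coefficients c_0, ..., c_3.

-t^3/3 + 2*t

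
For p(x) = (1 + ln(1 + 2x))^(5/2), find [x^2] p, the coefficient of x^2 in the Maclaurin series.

5/2

Compose series: expand the inner function first, then feed it into the outer expansion.
p(0) = 1
p′(0) = 5
p′′(0) = 5
So c_2 = p′′(0)/2! = 5/2.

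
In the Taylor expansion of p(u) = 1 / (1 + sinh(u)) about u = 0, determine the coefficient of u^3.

Write 1/(1+u) = 1 - u + u^2 - u^3 + ... and substitute the series for u.
p(0) = 1
p′(0) = -1
p′′(0) = 2
p′′′(0) = -7
So c_3 = p′′′(0)/3! = -7/6.

-7/6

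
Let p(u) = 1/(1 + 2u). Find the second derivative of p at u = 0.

From the series, [u^2] p = 4; multiply by 2! = 2 to get 8.

8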